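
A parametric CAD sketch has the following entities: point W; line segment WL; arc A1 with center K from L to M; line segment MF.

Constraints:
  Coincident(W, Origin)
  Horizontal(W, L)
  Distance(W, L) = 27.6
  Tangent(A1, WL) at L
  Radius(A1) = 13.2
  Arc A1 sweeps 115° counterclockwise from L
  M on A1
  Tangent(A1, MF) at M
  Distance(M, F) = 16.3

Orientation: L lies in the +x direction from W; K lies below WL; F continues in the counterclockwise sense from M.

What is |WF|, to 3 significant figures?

40.4

W is at the origin; WL is horizontal with |WL| = 27.6 and L on the +x side, so L = (27.6, 0.00). A1 meets WL tangentially, so KL is at right angles to WL, so K = L + (0, -13.2) = (27.6, -13.2). On A1, L sits at bearing 90° from K; a 115° counterclockwise sweep puts M at bearing 205°, so M = K + 13.2·(cos 205°, sin 205°) = (15.6, -18.8). A1 meets MF tangentially, so KM is at right angles to MF, so MF runs along (−sin 205°, cos 205°); with |MF| = 16.3, F = (22.5, -33.6). Then |WF| = |F − W| = 40.4.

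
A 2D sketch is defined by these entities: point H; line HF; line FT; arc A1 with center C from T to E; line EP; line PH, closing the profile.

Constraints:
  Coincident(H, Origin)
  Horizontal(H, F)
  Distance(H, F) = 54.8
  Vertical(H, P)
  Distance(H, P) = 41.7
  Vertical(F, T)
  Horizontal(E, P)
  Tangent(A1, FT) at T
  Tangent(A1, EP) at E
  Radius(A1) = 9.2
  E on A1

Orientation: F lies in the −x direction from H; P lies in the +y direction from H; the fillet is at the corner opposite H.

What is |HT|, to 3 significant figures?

63.7

H is at the origin; H and F share the same y with |HF| = 54.8 and F on the −x side, so F = (-54.8, 0.00). HP is vertical with |HP| = 41.7 and P on the +y side, so P = (0.00, 41.7). The virtual corner opposite H is at (-54.8, 41.7). The tangent condition forces CT to be normal to FT and the tangent condition forces CE to be normal to EP, with radius 9.2, so the center C sits 9.2 in from both sides at C = (-45.6, 32.5). That places the tangent points at T = (-54.8, 32.5) on FT and E = (-45.6, 41.7) on EP. Then |HT| = |T − H| = 63.7.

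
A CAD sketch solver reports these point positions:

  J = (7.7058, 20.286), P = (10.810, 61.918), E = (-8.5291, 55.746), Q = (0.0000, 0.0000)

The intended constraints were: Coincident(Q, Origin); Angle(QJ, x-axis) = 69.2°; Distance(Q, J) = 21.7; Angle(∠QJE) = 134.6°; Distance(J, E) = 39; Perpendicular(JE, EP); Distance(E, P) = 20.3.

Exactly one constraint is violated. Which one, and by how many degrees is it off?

Perpendicular(JE, EP) — off by 6.90°.

Q = (0.00, 0.00) ✓; QJ at 69.20° ✓; |QJ| = 21.70 ✓; ∠QJE = 134.6° ✓; |JE| = 39.00 ✓; ∠(JE, EP) = 96.90° ✗; |EP| = 20.30 ✓.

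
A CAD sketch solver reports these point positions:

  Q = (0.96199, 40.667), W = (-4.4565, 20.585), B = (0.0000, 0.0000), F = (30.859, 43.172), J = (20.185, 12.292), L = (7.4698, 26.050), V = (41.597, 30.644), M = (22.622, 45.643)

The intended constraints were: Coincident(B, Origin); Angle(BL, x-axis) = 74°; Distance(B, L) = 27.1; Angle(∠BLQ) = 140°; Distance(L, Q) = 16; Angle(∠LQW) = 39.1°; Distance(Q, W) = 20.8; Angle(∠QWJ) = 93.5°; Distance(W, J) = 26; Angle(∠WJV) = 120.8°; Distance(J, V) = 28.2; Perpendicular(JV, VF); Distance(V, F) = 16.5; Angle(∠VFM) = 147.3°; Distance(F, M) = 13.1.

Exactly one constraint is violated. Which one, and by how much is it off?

Distance(F, M) = 13.1 — off by 4.50.

B = (0.00, 0.00) ✓; BL at 74.00° ✓; |BL| = 27.10 ✓; ∠BLQ = 140.0° ✓; |LQ| = 16.00 ✓; ∠LQW = 39.10° ✓; |QW| = 20.80 ✓; ∠QWJ = 93.50° ✓; |WJ| = 26.00 ✓; ∠WJV = 120.8° ✓; |JV| = 28.20 ✓; ∠(JV, VF) = 90.00° ✓; |VF| = 16.50 ✓; ∠VFM = 147.3° ✓; |FM| = 8.600 ✗.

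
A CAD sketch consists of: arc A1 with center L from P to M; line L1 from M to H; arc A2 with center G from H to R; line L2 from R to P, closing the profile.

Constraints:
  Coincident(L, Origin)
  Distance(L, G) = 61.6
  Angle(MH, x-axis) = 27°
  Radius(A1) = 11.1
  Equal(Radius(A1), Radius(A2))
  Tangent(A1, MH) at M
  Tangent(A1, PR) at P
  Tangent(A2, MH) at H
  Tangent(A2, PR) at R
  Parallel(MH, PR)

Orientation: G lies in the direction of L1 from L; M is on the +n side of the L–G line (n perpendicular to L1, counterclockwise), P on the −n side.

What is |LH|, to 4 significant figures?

62.59

The slot axis is L1's direction at 27.0°, so u = (cos 27.0°, sin 27.0°) = (0.8910, 0.4540) and n = (−sin 27.0°, cos 27.0°) = (-0.4540, 0.8910). L is at the origin and G lies 61.6 along u from L, so G = 61.6·u = (54.89, 27.97). Tangency of A1 to both parallel lines with radius 11.1 puts M and P at L ± 11.1·n: M = (-5.039, 9.890), P = (5.039, -9.890). Equal radii place H and R the same way about G: H = G + 11.1·n = (49.85, 37.86), R = G − 11.1·n = (59.93, 18.08). Then |LH| = |H − L| = 62.59.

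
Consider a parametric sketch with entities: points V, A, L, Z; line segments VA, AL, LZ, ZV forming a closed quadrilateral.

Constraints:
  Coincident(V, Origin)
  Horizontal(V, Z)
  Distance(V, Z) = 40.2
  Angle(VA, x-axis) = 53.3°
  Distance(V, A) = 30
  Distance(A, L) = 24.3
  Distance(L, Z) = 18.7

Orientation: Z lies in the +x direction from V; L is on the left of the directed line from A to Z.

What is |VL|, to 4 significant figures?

45.61

Checks: |AL| = 24.30 ✓; |LZ| = 18.70 ✓.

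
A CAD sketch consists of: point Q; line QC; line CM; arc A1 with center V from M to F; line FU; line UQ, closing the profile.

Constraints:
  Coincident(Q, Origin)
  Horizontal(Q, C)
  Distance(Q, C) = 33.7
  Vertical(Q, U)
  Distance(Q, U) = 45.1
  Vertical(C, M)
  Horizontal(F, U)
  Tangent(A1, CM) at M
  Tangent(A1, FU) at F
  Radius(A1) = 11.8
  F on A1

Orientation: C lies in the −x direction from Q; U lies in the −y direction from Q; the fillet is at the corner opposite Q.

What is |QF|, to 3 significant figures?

50.1

Q is at the origin; QC is horizontal with |QC| = 33.7 and C on the −x side, so C = (-33.7, 0.00). Q and U share the same x with |QU| = 45.1 and U on the −y side, so U = (0.00, -45.1). The virtual corner opposite Q is at (-33.7, -45.1). The tangent condition forces VM to be normal to CM and the tangent condition forces VF to be normal to FU, with radius 11.8, so the center V sits 11.8 in from both sides at V = (-21.9, -33.3). That places the tangent points at M = (-33.7, -33.3) on CM and F = (-21.9, -45.1) on FU. Then |QF| = |F − Q| = 50.1.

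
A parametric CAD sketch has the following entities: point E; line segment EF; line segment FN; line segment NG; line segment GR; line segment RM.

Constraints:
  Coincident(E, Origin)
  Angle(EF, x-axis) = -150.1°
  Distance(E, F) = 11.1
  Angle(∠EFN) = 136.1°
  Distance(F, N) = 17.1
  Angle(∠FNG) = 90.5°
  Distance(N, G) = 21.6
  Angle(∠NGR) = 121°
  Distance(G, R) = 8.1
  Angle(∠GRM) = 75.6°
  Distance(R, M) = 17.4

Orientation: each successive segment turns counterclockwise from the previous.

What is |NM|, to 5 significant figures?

14.990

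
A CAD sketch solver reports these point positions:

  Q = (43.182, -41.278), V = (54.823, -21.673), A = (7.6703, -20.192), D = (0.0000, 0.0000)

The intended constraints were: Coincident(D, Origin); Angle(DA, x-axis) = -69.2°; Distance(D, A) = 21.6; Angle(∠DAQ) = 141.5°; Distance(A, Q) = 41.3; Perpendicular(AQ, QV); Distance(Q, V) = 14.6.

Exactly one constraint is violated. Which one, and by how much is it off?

Distance(Q, V) = 14.6 — off by 8.20.

D = (0.00, 0.00) ✓; DA at -69.20° ✓; |DA| = 21.60 ✓; ∠DAQ = 141.5° ✓; |AQ| = 41.30 ✓; ∠(AQ, QV) = 90.00° ✓; |QV| = 22.80 ✗.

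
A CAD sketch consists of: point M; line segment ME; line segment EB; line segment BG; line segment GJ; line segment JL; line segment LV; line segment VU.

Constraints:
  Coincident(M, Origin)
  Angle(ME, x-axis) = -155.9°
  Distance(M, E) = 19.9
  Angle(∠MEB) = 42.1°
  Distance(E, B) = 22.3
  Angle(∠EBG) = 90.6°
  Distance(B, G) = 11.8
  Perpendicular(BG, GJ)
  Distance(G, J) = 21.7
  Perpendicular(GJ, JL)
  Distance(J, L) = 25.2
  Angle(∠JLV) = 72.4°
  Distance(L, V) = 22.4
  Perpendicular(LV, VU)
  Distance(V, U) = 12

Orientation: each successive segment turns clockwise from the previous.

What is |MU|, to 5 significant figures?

9.2238

M is at the origin; ME runs at -155.9° with length 19.9, so E = (-18.165, -8.1258). ∠MEB = 42.1° gives EB at 66.200° from the x-axis; with |EB| = 22.3, B = (-9.1663, 12.278). ∠EBG = 90.6° gives BG at -23.200° from the x-axis; with |BG| = 11.8, G = (1.6795, 7.6293). BG ⟂ GJ, so GJ runs at -113.20°; with |GJ| = 21.7, J = (-6.8691, -12.316). The perpendicularity gives JL at right angles to GJ, so JL runs at 156.80°; with |JL| = 25.2, L = (-30.031, -2.3886). ∠JLV = 72.4° gives LV at 49.200° from the x-axis; with |LV| = 22.4, V = (-15.395, 14.568). LV ⟂ VU, so VU runs at -40.800°; with |VU| = 12.0, U = (-6.3107, 6.7271). Then |MU| = |U − M| = 9.2238.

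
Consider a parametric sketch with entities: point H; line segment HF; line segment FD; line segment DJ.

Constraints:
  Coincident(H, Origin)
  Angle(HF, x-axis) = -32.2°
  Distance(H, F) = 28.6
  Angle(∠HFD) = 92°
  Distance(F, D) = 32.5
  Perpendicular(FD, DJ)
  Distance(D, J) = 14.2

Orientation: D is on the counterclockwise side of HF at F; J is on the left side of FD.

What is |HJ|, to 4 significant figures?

36.46

∠HFD = 92.0°, so FD runs at -32.2° + (180° − 92.0°) = 55.80° from the x-axis; with |FD| = 32.5, D = F + 32.5·(cos 55.80°, sin 55.80°) = (42.47, 11.64). The perpendicularity gives DJ at right angles to FD; with |DJ| = 14.2 on the left of FD, J = D + 14.2·(-0.8271, 0.5621) = (30.72, 19.62). Then |HJ| = |J − H| = 36.46.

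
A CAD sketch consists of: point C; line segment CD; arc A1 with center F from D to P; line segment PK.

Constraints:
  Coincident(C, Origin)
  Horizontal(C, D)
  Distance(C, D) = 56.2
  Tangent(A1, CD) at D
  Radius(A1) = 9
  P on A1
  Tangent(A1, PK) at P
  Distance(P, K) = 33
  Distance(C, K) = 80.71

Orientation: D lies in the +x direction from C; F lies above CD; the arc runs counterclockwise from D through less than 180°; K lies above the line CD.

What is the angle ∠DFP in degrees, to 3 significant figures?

81.6°

C is at the origin; CD is horizontal with |CD| = 56.2 and D on the +x side, so D = (56.2, 0.00). Tangency of A1 to CD means the radius FD is perpendicular to CD, so F = D + (0, 9) = (56.2, 9.00). Since FP ⟂ PK (tangency), |FK| = √(9.0² + 33.0²) = 34.2 regardless of where P sits on A1. So K lies on both circle(C, 80.71) and circle(F, 34.2); the above-CD intersection is K = (69.9, 40.3). P is the foot of the tangent from K: P = (65.1, 7.69).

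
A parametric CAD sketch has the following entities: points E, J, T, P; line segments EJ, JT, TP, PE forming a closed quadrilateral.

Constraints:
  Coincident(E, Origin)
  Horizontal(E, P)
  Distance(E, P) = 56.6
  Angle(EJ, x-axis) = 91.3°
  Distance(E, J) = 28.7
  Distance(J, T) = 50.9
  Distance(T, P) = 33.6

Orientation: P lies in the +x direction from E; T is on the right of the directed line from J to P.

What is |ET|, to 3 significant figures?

30.0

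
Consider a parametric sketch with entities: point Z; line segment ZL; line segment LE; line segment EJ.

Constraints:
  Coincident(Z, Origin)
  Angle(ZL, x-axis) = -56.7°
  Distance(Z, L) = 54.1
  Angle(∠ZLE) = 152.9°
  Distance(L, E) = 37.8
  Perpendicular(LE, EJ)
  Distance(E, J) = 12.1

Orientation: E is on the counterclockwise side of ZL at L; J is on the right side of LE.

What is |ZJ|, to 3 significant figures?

93.5

Z is at the origin; ZL runs at -56.7° with length 54.1, so L = 54.1·(cos -56.7°, sin -56.7°) = (29.7, -45.2). ∠ZLE = 152.9°, so LE runs at -56.7° + (180° − 152.9°) = -29.6° from the x-axis; with |LE| = 37.8, E = L + 37.8·(cos -29.6°, sin -29.6°) = (62.6, -63.9). LE is perpendicular to EJ; with |EJ| = 12.1 on the right of LE, J = E + 12.1·(-0.494, -0.869) = (56.6, -74.4). Then |ZJ| = |J − Z| = 93.5.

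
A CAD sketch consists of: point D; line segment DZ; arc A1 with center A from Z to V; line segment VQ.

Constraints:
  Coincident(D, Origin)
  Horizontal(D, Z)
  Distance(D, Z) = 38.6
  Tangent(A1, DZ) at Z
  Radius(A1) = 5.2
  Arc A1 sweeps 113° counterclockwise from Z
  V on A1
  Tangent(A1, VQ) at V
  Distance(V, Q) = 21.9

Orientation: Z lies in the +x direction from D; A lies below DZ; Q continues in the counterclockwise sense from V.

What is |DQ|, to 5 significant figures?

50.453

On A1, Z sits at bearing 90° from A; a 113° counterclockwise sweep puts V at bearing 203°, so V = A + 5.2·(cos 203°, sin 203°) = (33.813, -7.2318). A1 meets VQ tangentially, so AV is at right angles to VQ, so VQ runs along (−sin 203°, cos 203°); with |VQ| = 21.9, Q = (42.370, -27.391). Then |DQ| = |Q − D| = 50.453.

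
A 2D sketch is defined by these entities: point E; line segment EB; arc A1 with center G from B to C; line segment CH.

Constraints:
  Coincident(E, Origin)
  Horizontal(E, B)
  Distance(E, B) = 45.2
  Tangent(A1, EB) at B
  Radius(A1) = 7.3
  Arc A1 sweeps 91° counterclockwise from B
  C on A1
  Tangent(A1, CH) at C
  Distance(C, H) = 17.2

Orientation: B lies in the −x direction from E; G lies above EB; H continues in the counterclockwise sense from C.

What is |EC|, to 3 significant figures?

38.6

A1 meets EB tangentially, so GB is at right angles to EB, so G = B + (0, 7.3) = (-45.2, 7.30). On A1, B sits at bearing -90° from G; a 91° counterclockwise sweep puts C at bearing 1°, so C = G + 7.3·(cos 1°, sin 1°) = (-37.9, 7.43). Then |EC| = |C − E| = 38.6.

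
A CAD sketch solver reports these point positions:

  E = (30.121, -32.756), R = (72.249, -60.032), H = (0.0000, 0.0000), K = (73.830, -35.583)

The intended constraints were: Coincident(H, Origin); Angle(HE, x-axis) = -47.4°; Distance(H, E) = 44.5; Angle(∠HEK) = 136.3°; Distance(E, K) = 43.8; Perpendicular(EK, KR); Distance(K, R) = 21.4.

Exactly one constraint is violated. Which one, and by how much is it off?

Distance(K, R) = 21.4 — off by 3.10.

H = (0.00, 0.00) ✓; HE at -47.40° ✓; |HE| = 44.50 ✓; ∠HEK = 136.3° ✓; |EK| = 43.80 ✓; ∠(EK, KR) = 90.00° ✓; |KR| = 24.50 ✗.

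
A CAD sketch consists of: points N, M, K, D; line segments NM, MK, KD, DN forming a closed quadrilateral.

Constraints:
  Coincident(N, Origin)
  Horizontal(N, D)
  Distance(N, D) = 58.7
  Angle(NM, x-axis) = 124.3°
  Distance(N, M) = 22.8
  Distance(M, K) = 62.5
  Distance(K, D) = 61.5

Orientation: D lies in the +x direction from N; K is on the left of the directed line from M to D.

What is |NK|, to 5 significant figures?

67.898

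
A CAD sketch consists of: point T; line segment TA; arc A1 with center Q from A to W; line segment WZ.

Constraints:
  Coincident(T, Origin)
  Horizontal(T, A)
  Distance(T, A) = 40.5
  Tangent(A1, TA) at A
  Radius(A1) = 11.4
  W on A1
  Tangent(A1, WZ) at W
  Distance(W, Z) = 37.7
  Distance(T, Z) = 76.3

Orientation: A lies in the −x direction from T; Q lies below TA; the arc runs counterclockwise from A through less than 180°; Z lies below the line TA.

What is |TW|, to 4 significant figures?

52.08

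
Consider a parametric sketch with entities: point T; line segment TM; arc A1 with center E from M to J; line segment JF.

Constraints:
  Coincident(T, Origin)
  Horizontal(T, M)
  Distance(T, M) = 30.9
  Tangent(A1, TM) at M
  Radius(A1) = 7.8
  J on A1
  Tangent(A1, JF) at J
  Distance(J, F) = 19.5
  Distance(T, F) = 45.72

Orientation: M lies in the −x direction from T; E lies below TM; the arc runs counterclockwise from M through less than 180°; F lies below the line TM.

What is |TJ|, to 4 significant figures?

39.63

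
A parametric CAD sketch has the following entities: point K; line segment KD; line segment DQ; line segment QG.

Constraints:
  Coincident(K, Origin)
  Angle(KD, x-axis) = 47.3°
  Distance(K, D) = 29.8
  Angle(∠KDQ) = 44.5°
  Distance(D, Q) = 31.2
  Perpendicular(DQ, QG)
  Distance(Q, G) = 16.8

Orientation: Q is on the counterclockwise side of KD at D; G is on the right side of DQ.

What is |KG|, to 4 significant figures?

38.98

K is at the origin; KD runs at 47.3° with length 29.8, so D = 29.8·(cos 47.3°, sin 47.3°) = (20.21, 21.90). ∠KDQ = 44.5°, so DQ runs at 47.3° + (180° − 44.5°) = 182.8° from the x-axis; with |DQ| = 31.2, Q = D + 31.2·(cos 182.8°, sin 182.8°) = (-10.95, 20.38). DQ ⟂ QG; with |QG| = 16.8 on the right of DQ, G = Q + 16.8·(-0.04885, 0.9988) = (-11.77, 37.16). Then |KG| = |G − K| = 38.98.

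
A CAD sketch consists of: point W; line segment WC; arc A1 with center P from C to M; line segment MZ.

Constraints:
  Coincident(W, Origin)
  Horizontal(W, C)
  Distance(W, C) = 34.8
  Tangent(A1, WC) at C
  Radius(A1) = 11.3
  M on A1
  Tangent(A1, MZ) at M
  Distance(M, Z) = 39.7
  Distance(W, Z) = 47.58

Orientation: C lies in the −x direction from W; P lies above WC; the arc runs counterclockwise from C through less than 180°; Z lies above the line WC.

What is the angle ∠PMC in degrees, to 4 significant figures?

53.52°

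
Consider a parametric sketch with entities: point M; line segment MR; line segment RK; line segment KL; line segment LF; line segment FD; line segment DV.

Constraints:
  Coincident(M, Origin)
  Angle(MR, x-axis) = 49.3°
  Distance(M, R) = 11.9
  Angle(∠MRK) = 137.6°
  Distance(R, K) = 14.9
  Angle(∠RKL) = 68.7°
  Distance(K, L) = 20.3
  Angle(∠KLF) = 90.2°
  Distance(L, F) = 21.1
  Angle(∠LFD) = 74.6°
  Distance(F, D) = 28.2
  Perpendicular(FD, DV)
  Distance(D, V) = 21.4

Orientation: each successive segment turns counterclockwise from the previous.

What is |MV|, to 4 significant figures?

31.32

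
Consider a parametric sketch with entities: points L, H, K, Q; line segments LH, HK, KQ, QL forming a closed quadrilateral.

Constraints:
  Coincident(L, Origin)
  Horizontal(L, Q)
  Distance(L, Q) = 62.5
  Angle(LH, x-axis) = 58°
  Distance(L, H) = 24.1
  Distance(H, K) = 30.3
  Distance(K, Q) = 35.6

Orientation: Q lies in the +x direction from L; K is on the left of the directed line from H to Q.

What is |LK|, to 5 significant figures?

50.902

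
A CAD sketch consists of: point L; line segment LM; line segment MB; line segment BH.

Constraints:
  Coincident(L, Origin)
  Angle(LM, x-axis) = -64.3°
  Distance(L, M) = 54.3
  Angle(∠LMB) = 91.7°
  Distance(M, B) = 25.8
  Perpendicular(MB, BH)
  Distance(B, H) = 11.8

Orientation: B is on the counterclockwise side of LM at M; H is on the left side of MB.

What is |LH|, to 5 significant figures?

50.553

L is at the origin; LM runs at -64.3° with length 54.3, so M = 54.3·(cos -64.3°, sin -64.3°) = (23.548, -48.928). ∠LMB = 91.7°, so MB runs at -64.3° + (180° − 91.7°) = 24.000° from the x-axis; with |MB| = 25.8, B = M + 25.8·(cos 24.000°, sin 24.000°) = (47.117, -38.435). MB ⟂ BH; with |BH| = 11.8 on the left of MB, H = B + 11.8·(-0.40674, 0.91355) = (42.318, -27.655). Then |LH| = |H − L| = 50.553.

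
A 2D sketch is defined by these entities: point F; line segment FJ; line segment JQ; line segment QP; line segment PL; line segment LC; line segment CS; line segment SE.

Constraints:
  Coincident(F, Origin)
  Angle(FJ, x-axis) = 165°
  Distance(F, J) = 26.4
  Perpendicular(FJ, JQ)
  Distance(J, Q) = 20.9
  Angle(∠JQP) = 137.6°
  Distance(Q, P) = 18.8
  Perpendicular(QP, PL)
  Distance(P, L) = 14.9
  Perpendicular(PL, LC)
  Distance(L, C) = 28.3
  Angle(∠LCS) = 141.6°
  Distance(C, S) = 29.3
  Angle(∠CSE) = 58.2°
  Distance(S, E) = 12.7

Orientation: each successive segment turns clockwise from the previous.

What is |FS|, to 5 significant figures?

50.733

F is at the origin; FJ runs at 165.0° with length 26.4, so J = (-25.500, 6.8328). FJ is perpendicular to JQ, so JQ runs at 75.000°; with |JQ| = 20.9, Q = (-20.091, 27.021). ∠JQP = 137.6° gives QP at 32.600° from the x-axis; with |QP| = 18.8, P = (-4.2530, 37.150). The perpendicularity gives PL at right angles to QP, so PL runs at -57.400°; with |PL| = 14.9, L = (3.7747, 24.597). PL is perpendicular to LC, so LC runs at -147.40°; with |LC| = 28.3, C = (-20.067, 9.3498). ∠LCS = 141.6° gives CS at 174.20° from the x-axis; with |CS| = 29.3, S = (-49.217, 12.311). Then |FS| = |S − F| = 50.733.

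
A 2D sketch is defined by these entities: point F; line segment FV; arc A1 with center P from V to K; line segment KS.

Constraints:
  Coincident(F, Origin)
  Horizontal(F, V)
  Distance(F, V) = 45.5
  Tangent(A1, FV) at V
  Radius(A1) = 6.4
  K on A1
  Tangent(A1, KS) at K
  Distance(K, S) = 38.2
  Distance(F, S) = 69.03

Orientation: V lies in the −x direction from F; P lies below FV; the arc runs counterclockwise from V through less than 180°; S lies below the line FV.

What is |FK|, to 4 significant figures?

52.27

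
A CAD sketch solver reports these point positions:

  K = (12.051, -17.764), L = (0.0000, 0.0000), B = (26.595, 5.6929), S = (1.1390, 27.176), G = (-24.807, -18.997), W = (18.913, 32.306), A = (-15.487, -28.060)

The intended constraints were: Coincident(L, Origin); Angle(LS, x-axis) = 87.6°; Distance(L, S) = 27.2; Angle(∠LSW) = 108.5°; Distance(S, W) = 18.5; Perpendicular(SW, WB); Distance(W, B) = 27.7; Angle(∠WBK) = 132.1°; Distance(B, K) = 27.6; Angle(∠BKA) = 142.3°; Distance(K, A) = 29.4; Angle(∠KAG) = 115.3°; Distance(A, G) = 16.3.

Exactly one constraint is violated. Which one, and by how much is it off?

Distance(A, G) = 16.3 — off by 3.30.

L = (0.00, 0.00) ✓; LS at 87.60° ✓; |LS| = 27.20 ✓; ∠LSW = 108.5° ✓; |SW| = 18.50 ✓; ∠(SW, WB) = 90.00° ✓; |WB| = 27.70 ✓; ∠WBK = 132.1° ✓; |BK| = 27.60 ✓; ∠BKA = 142.3° ✓; |KA| = 29.40 ✓; ∠KAG = 115.3° ✓; |AG| = 13.00 ✗.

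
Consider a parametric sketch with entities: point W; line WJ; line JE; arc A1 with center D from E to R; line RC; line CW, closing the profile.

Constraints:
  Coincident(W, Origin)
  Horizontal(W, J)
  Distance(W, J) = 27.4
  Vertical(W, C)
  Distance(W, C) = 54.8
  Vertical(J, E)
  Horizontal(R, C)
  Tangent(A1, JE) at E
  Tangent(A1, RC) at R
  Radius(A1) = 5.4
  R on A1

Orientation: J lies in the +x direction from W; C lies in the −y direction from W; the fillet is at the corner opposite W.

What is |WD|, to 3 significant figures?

54.1

W is at the origin; W and J share the same y with |WJ| = 27.4 and J on the +x side, so J = (27.4, 0.00). WC is vertical with |WC| = 54.8 and C on the −y side, so C = (0.00, -54.8). The virtual corner opposite W is at (27.4, -54.8). The tangent condition forces DE to be normal to JE and A1 meets RC tangentially, so DR is at right angles to RC, with radius 5.4, so the center D sits 5.4 in from both sides at D = (22.0, -49.4). Then |WD| = |D − W| = 54.1.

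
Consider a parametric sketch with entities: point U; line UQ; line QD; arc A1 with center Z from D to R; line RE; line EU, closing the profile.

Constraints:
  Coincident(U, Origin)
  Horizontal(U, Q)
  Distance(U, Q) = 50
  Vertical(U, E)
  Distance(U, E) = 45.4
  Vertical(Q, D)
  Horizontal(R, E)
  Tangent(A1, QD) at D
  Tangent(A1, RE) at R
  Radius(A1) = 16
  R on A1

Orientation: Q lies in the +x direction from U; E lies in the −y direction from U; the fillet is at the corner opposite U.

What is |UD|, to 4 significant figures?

58.00

The virtual corner opposite U is at (50.00, -45.40). A1 meets QD tangentially, so ZD is at right angles to QD and A1 meets RE tangentially, so ZR is at right angles to RE, with radius 16.0, so the center Z sits 16.0 in from both sides at Z = (34.00, -29.40). That places the tangent points at D = (50.00, -29.40) on QD and R = (34.00, -45.40) on RE. Then |UD| = |D − U| = 58.00.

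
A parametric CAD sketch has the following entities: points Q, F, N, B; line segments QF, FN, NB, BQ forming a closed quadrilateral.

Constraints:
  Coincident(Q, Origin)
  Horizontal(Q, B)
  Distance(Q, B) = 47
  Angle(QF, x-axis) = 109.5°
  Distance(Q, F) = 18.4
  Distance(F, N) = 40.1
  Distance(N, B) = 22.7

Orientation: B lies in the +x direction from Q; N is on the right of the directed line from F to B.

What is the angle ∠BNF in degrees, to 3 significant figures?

123°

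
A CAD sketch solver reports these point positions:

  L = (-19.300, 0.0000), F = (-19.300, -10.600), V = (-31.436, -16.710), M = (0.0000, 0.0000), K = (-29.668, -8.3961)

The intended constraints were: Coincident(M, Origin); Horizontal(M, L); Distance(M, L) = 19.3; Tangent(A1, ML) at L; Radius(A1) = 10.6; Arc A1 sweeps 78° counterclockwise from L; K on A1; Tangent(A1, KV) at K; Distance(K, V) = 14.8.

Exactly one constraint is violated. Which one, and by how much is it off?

Distance(K, V) = 14.8 — off by 6.30.

M = (0.00, 0.00) ✓; M.y = 0.00, L.y = 0.00 ✓; |ML| = 19.30 ✓; ∠(FL, LM) = 90.00° ✓; |FL| = 10.60 ✓; bearing(F→K) − bearing(F→L) = 78.00° ✓; |FK| = 10.60 ✓; ∠(FK, KV) = 90.00° ✓; |KV| = 8.500 ✗.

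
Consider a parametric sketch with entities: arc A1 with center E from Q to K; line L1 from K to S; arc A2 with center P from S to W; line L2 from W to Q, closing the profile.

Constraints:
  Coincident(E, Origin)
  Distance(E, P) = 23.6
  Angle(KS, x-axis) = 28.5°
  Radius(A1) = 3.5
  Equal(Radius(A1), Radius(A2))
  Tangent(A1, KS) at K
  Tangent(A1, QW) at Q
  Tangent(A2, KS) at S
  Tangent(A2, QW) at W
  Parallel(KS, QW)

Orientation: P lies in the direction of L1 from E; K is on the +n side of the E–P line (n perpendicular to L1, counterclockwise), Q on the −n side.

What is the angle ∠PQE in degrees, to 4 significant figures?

81.56°

The slot axis is L1's direction at 28.5°, so u = (cos 28.5°, sin 28.5°) = (0.8788, 0.4772) and n = (−sin 28.5°, cos 28.5°) = (-0.4772, 0.8788). E is at the origin and P lies 23.6 along u from E, so P = 23.6·u = (20.74, 11.26). Tangency of A1 to both parallel lines with radius 3.5 puts K and Q at E ± 3.5·n: K = (-1.670, 3.076), Q = (1.670, -3.076). Then cos ∠PQE = QP·QE / (|QP||QE|), giving 81.56°.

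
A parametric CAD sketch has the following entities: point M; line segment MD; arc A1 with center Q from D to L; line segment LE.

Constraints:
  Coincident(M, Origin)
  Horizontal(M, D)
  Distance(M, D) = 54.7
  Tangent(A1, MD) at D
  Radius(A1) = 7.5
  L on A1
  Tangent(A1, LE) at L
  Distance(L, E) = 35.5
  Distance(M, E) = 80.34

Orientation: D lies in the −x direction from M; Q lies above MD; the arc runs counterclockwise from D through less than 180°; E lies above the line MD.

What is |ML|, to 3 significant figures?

50.0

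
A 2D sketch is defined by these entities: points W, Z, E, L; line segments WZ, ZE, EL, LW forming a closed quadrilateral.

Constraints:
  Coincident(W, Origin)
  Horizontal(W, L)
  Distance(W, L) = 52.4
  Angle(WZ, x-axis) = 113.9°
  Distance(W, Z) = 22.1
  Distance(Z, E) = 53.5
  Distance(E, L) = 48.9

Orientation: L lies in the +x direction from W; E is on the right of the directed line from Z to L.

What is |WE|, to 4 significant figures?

31.40

Checks: |ZE| = 53.50 ✓; |EL| = 48.90 ✓.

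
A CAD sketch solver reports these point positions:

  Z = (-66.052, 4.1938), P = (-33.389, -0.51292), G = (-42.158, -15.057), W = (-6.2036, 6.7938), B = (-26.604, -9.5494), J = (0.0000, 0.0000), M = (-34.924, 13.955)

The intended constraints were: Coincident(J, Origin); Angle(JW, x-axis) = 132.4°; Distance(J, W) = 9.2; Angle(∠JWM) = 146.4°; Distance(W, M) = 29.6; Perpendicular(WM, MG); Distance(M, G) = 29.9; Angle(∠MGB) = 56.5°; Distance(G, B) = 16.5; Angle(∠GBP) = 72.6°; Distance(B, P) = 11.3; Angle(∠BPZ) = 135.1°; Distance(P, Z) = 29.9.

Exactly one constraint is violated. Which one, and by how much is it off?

Distance(P, Z) = 29.9 — off by 3.10.

J = (0.00, 0.00) ✓; JW at 132.4° ✓; |JW| = 9.200 ✓; ∠JWM = 146.4° ✓; |WM| = 29.60 ✓; ∠(WM, MG) = 90.00° ✓; |MG| = 29.90 ✓; ∠MGB = 56.50° ✓; |GB| = 16.50 ✓; ∠GBP = 72.60° ✓; |BP| = 11.30 ✓; ∠BPZ = 135.1° ✓; |PZ| = 33.00 ✗.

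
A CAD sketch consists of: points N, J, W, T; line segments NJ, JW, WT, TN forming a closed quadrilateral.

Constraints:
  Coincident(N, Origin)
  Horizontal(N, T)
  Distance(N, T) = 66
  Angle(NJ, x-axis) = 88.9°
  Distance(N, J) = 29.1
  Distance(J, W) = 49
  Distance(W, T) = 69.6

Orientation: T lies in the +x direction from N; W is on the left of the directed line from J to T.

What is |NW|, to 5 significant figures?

72.466

Checks: |JW| = 49.00 ✓; |WT| = 69.60 ✓.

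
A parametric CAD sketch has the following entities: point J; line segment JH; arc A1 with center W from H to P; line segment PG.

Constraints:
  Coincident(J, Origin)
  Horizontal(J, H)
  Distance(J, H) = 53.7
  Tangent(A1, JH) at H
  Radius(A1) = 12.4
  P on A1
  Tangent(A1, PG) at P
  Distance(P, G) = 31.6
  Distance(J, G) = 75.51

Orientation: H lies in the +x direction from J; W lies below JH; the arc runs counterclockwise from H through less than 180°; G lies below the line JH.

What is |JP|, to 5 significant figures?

47.214

J is at the origin; J and H share the same y with |JH| = 53.7 and H on the +x side, so H = (53.700, 0.0000). Since A1 is tangent to JH there, WH ⟂ JH, so W = H + (0, -12.4) = (53.700, -12.400). Since WP ⟂ PG (tangency), |WG| = √(12.4² + 31.6²) = 33.946 regardless of where P sits on A1. So G lies on both circle(J, 75.51) and circle(W, 33.946); the below-JH intersection is G = (60.079, -45.741). P is the foot of the tangent from G: P = (43.214, -19.018).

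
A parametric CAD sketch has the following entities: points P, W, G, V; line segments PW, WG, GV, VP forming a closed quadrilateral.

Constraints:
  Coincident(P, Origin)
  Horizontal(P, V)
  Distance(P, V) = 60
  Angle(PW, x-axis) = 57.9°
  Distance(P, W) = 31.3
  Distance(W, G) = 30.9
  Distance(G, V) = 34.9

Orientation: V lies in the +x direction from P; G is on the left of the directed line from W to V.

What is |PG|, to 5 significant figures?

57.049

P is at the origin; P and V share the same y with |PV| = 60.0 and V in +x, so V = (60.0, 0). PW runs at 57.9° with |PW| = 31.3, so W = (16.633, 26.515). G is determined by |WG| = 30.9 and |GV| = 34.9 together: it lies at the intersection of circle(W, 30.9) and circle(V, 34.9). With |WV| = 50.831, the foot of the radical line on WV is 22.826 from W and the perpendicular offset is √(30.9² − 22.826²) = 20.827. Taking the left-of-WV solution: G = (46.972, 32.377).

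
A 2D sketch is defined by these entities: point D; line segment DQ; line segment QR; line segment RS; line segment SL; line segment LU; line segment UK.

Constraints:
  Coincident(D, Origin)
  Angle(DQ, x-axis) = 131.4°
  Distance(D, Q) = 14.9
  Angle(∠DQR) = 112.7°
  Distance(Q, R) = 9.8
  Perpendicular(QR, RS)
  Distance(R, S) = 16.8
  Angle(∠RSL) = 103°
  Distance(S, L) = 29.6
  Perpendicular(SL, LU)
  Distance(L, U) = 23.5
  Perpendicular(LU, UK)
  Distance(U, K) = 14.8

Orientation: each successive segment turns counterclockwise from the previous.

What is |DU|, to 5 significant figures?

22.781

D is at the origin; DQ runs at 131.4° with length 14.9, so Q = (-9.8535, 11.177). ∠DQR = 112.7° gives QR at -161.30° from the x-axis; with |QR| = 9.8, R = (-19.136, 8.0346). The perpendicularity gives RS at right angles to QR, so RS runs at -71.300°; with |RS| = 16.8, S = (-13.750, -7.8785). ∠RSL = 103.0° gives SL at 5.7000° from the x-axis; with |SL| = 29.6, L = (15.704, -4.9386). The perpendicularity gives LU at right angles to SL, so LU runs at 95.700°; with |LU| = 23.5, U = (13.370, 18.445). Then |DU| = |U − D| = 22.781.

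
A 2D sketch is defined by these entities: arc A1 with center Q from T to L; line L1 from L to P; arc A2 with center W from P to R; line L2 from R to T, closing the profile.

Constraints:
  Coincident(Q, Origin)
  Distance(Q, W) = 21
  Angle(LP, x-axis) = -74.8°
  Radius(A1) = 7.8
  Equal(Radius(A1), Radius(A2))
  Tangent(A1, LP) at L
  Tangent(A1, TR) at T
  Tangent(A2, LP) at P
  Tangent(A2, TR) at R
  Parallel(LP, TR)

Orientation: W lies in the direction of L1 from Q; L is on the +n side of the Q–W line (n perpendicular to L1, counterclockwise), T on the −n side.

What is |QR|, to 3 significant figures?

22.4

The slot axis is L1's direction at -74.8°, so u = (cos -74.8°, sin -74.8°) = (0.262, -0.965) and n = (−sin -74.8°, cos -74.8°) = (0.965, 0.262). Q is at the origin and W lies 21.0 along u from Q, so W = 21.0·u = (5.51, -20.3). Tangency of A1 to both parallel lines with radius 7.8 puts L and T at Q ± 7.8·n: L = (7.53, 2.05), T = (-7.53, -2.05). Equal radii place P and R the same way about W: P = W + 7.8·n = (13.0, -18.2), R = W − 7.8·n = (-2.02, -22.3). Then |QR| = |R − Q| = 22.4.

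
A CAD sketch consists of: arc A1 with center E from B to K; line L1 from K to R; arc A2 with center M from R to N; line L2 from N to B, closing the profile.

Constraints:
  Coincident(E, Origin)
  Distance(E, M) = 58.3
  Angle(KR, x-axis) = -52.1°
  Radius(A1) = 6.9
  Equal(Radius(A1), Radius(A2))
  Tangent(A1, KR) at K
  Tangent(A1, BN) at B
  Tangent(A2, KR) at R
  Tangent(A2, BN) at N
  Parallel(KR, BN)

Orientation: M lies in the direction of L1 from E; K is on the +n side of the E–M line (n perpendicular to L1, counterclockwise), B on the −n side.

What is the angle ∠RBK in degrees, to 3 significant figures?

76.7°

The slot axis is L1's direction at -52.1°, so u = (cos -52.1°, sin -52.1°) = (0.614, -0.789) and n = (−sin -52.1°, cos -52.1°) = (0.789, 0.614). E is at the origin and M lies 58.3 along u from E, so M = 58.3·u = (35.8, -46.0). Tangency of A1 to both parallel lines with radius 6.9 puts K and B at E ± 6.9·n: K = (5.44, 4.24), B = (-5.44, -4.24). Equal radii place R and N the same way about M: R = M + 6.9·n = (41.3, -41.8), N = M − 6.9·n = (30.4, -50.2). Then cos ∠RBK = BR·BK / (|BR||BK|), giving 76.7°.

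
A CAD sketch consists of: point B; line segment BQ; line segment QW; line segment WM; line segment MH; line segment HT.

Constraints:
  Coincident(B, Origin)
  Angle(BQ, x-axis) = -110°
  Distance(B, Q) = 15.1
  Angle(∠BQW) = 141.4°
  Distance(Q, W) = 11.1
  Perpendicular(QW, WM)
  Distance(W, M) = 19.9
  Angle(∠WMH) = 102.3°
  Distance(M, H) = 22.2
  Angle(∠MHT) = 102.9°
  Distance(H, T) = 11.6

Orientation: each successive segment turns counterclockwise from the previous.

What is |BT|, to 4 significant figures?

6.009

B is at the origin; BQ runs at -110.0° with length 15.1, so Q = (-5.165, -14.19). ∠BQW = 141.4° gives QW at -71.40° from the x-axis; with |QW| = 11.1, W = (-1.624, -24.71). QW ⟂ WM, so WM runs at 18.60°; with |WM| = 19.9, M = (17.24, -18.36). ∠WMH = 102.3° gives MH at 96.30° from the x-axis; with |MH| = 22.2, H = (14.80, 3.704). ∠MHT = 102.9° gives HT at 173.4° from the x-axis; with |HT| = 11.6, T = (3.277, 5.037). Then |BT| = |T − B| = 6.009.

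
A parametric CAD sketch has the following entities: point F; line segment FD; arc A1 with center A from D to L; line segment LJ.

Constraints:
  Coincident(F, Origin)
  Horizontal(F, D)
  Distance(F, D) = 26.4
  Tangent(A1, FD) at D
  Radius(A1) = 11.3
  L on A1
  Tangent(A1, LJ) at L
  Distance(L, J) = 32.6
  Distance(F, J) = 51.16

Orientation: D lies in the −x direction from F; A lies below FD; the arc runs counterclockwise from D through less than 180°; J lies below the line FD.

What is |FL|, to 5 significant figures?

40.014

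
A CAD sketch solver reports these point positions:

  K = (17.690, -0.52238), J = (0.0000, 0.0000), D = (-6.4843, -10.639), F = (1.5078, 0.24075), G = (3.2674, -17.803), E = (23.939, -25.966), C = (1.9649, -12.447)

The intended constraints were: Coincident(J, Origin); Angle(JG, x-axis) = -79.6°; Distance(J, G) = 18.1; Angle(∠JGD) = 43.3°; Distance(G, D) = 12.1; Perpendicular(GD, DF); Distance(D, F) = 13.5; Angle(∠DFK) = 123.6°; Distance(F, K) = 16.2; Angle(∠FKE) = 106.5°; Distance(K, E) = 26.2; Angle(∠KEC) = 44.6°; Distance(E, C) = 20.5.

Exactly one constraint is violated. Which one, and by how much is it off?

Distance(E, C) = 20.5 — off by 5.30.

J = (0.00, 0.00) ✓; JG at -79.60° ✓; |JG| = 18.10 ✓; ∠JGD = 43.30° ✓; |GD| = 12.10 ✓; ∠(GD, DF) = 90.00° ✓; |DF| = 13.50 ✓; ∠DFK = 123.6° ✓; |FK| = 16.20 ✓; ∠FKE = 106.5° ✓; |KE| = 26.20 ✓; ∠KEC = 44.60° ✓; |EC| = 25.80 ✗.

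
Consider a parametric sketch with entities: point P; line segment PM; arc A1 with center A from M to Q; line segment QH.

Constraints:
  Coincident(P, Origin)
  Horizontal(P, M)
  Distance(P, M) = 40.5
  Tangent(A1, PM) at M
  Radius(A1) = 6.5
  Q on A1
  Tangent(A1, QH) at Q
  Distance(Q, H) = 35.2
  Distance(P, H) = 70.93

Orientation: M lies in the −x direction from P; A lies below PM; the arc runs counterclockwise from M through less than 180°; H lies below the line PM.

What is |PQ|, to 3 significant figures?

46.5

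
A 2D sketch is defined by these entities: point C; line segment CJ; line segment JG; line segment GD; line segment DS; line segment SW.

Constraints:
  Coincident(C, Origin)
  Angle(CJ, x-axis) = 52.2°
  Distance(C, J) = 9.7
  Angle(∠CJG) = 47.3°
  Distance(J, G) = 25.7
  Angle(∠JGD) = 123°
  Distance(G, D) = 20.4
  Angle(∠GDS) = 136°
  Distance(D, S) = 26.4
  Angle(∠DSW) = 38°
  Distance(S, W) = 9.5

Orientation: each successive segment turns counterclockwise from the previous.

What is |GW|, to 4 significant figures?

34.60

C is at the origin; CJ runs at 52.2° with length 9.7, so J = (5.945, 7.665). ∠CJG = 47.3° gives JG at -175.1° from the x-axis; with |JG| = 25.7, G = (-19.66, 5.469). ∠JGD = 123.0° gives GD at -118.1° from the x-axis; with |GD| = 20.4, D = (-29.27, -12.53). ∠GDS = 136.0° gives DS at -74.10° from the x-axis; with |DS| = 26.4, S = (-22.04, -37.92). ∠DSW = 38.0° gives SW at 67.90° from the x-axis; with |SW| = 9.5, W = (-18.46, -29.11). Then |GW| = |W − G| = 34.60.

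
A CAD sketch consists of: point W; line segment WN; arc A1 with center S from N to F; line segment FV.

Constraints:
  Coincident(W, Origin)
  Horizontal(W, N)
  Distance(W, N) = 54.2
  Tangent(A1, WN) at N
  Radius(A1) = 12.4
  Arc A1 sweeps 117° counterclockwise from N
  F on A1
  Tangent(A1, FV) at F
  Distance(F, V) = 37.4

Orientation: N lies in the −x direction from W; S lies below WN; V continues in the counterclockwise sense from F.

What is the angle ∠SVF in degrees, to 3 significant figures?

18.3°

W is at the origin; WN is horizontal with |WN| = 54.2 and N on the −x side, so N = (-54.2, 0.00). Tangency of A1 to WN means the radius SN is perpendicular to WN, so S = N + (0, -12.4) = (-54.2, -12.4). On A1, N sits at bearing 90° from S; a 117° counterclockwise sweep puts F at bearing 207°, so F = S + 12.4·(cos 207°, sin 207°) = (-65.2, -18.0). A1 meets FV tangentially, so SF is at right angles to FV, so FV runs along (−sin 207°, cos 207°); with |FV| = 37.4, V = (-48.3, -51.4). Then cos ∠SVF = VS·VF / (|VS||VF|), giving 18.3°.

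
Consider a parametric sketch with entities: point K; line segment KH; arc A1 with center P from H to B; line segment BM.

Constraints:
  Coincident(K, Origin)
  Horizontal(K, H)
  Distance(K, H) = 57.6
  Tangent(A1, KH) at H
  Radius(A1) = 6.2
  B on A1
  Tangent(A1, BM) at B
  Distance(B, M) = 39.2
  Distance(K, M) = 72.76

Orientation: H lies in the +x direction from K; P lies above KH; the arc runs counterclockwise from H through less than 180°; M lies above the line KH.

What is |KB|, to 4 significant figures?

64.12

Checks: |PB| = 6.200 ✓; ∠(PB, BM) = 90.00° ✓; |BM| = 39.20 ✓; |KM| = 72.76 ✓.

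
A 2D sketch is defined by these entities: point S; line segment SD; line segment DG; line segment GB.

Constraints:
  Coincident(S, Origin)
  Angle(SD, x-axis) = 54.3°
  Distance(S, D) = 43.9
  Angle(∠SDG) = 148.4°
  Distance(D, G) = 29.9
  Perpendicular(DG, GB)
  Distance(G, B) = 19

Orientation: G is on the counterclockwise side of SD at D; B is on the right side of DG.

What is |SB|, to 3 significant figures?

79.3

S is at the origin; SD runs at 54.3° with length 43.9, so D = 43.9·(cos 54.3°, sin 54.3°) = (25.6, 35.7). ∠SDG = 148.4°, so DG runs at 54.3° + (180° − 148.4°) = 85.9° from the x-axis; with |DG| = 29.9, G = D + 29.9·(cos 85.9°, sin 85.9°) = (27.8, 65.5). The perpendicularity gives GB at right angles to DG; with |GB| = 19.0 on the right of DG, B = G + 19.0·(0.997, -0.0715) = (46.7, 64.1). Then |SB| = |B − S| = 79.3.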